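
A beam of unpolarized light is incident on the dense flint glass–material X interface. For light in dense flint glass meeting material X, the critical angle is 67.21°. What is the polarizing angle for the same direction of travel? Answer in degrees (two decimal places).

θ_B ≈ 42.67°

At the critical angle sin θ_c = n₂/n₁, giving n₂/n₁ = sin 67.21° = 0.9219.
Then tan θ_B = n₂/n₁ = 0.9219, so θ_B = arctan 0.9219 = 42.67°.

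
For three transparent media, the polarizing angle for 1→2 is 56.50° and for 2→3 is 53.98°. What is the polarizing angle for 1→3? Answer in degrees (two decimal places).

tan θ_B(1→2) = n₂/n₁ = tan 56.50° = 1.5108.
tan θ_B(2→3) = n₃/n₂ = tan 53.98° = 1.3754.
So n₃/n₁ = (n₂/n₁)(n₃/n₂) = 1.5108 × 1.3754 = 2.0780.
θ_B(1→3) = arctan(2.0780) = 64.30°.

θ_B ≈ 64.30°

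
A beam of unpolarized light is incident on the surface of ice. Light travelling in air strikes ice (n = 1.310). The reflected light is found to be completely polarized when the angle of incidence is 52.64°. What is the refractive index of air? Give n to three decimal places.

n ≈ 1.000

Brewster's law: tan θ_B = n₂/n₁ (light incident in air, refracted into ice).
n₁ = n₂ / tan θ_B = 1.310 / tan 52.64° = 1.000.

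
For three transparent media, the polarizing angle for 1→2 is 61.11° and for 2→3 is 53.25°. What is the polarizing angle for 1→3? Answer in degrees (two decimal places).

n₂/n₁ = tan 61.11° = 1.8122 and n₃/n₂ = tan 53.25° = 1.3392.
Multiplying, n₃/n₁ = 1.8122 × 1.3392 = 2.4269, and θ_B(1→3) = arctan 2.4269 = 67.61°.

θ_B ≈ 67.61°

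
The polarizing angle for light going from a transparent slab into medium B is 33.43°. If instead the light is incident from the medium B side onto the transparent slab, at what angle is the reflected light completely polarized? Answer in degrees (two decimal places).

θ_B' ≈ 56.57°

Reversing the direction swaps n₁ and n₂, so tan θ_B' = 1/tan θ_B and θ_B' = 90° − θ_B.
Hence θ_B' = 90° − 33.43° = 56.57°.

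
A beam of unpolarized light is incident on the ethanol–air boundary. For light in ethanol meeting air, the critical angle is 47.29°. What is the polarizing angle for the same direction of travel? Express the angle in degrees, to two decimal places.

n₂/n₁ = sin θ_c = sin 47.29° = 0.7348.
tan θ_B equals the same ratio, so θ_B = arctan(0.7348) = 36.31°.

θ_B ≈ 36.31°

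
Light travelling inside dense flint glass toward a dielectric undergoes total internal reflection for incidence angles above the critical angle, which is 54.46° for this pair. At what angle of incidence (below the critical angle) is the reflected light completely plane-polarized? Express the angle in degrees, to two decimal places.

sin θ_c = n₂/n₁, so n₂/n₁ = sin 54.46° = 0.8137.
Brewster: tan θ_B = n₂/n₁ = 0.8137.
θ_B = arctan(0.8137) = 39.14°.

θ_B ≈ 39.14°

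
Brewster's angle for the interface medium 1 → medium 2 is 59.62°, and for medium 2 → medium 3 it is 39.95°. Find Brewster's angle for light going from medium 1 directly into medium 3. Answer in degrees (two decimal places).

θ_B ≈ 55.01°

tan θ_B(1→2) = n₂/n₁ = tan 59.62° = 1.7058.
tan θ_B(2→3) = n₃/n₂ = tan 39.95° = 0.8376.
Multiplying, n₃/n₁ = 1.7058 × 0.8376 = 1.4288, and θ_B(1→3) = arctan 1.4288 = 55.01°.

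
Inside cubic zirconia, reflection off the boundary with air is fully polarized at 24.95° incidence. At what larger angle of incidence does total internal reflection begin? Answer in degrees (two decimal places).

From Brewster, n₂/n₁ = tan θ_B = tan 24.95° = 0.4652.
Then sin θ_c = n₂/n₁ = 0.4652, so θ_c = arcsin 0.4652 = 27.73°.

θ_c ≈ 27.73°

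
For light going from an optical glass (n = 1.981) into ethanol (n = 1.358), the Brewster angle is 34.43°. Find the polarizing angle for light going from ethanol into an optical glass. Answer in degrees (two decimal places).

θ_B' ≈ 55.57°

Reversing the direction swaps n₁ and n₂, so tan θ_B' = 1/tan θ_B and θ_B' = 90° − θ_B.
Hence θ_B' = 90° − 34.43° = 55.57°.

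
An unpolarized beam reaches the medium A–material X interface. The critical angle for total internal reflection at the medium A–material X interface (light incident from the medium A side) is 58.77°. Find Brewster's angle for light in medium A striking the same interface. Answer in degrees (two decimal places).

θ_B ≈ 40.53°

At the critical angle sin θ_c = n₂/n₁, giving n₂/n₁ = sin 58.77° = 0.8551.
Then tan θ_B = n₂/n₁ = 0.8551, so θ_B = arctan 0.8551 = 40.53°.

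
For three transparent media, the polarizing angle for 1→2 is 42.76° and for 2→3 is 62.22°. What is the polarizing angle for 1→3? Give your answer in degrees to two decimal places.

n₂/n₁ = tan 42.76° = 0.9247 and n₃/n₂ = tan 62.22° = 1.8983.
n₃/n₁ = 1.7554. Then tan θ_B(1→3) = n₃/n₁, so θ_B(1→3) = arctan(1.7554) = 60.33°.

θ_B ≈ 60.33°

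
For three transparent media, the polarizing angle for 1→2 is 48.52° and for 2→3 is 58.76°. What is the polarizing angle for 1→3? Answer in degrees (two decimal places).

tan θ_B(1→2) = n₂/n₁ = tan 48.52° = 1.1311.
tan θ_B(2→3) = n₃/n₂ = tan 58.76° = 1.6486.
n₃/n₁ = 1.8647. Then tan θ_B(1→3) = n₃/n₁, so θ_B(1→3) = arctan(1.8647) = 61.80°.

θ_B ≈ 61.80°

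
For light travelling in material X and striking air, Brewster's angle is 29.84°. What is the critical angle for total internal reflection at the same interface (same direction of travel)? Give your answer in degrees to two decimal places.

tan θ_B = n₂/n₁ = tan 29.84° = 0.5736.
Total internal reflection: sin θ_c = n₂/n₁ = 0.5736.
θ_c = arcsin(0.5736) = 35.00°.

θ_c ≈ 35.00°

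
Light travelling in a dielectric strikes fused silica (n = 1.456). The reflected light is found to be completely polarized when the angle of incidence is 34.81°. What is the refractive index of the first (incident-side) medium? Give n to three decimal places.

n ≈ 2.094

Brewster's law: tan θ_B = n₂/n₁ (light incident in a dielectric, refracted into fused silica).
n₁ = n₂ / tan θ_B = 1.456 / tan 34.81° = 2.094.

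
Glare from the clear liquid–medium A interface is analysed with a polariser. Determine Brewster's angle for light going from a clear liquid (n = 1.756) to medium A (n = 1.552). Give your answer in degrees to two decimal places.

Brewster's condition: tan θ_B = n₂/n₁ = 1.552/1.756 = 0.8838. Taking the arctangent, θ_B = 41.47°.

θ_B ≈ 41.47°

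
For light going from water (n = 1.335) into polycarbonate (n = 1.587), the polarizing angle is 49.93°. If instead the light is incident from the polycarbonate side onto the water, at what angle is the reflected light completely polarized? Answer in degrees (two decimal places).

The two Brewster angles are complementary: θ_B' = 90° − θ_B = 90° − 49.93° = 40.07°.

θ_B' ≈ 40.07°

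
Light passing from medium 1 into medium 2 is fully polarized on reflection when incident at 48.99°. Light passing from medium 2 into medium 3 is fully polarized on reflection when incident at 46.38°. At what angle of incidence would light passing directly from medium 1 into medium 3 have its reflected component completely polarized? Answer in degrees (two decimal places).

n₂/n₁ = tan 48.99° = 1.1500 and n₃/n₂ = tan 46.38° = 1.0494.
So n₃/n₁ = (n₂/n₁)(n₃/n₂) = 1.1500 × 1.0494 = 1.2067.
θ_B(1→3) = arctan(1.2067) = 50.35°.

θ_B ≈ 50.35°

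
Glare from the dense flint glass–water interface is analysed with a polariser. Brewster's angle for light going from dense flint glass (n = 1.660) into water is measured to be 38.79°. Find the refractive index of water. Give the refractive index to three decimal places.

Brewster's law: tan θ_B = n₂/n₁ (light incident in dense flint glass, refracted into water).
n₂ = n₁ tan θ_B = 1.660 × tan 38.79° = 1.334.

n ≈ 1.334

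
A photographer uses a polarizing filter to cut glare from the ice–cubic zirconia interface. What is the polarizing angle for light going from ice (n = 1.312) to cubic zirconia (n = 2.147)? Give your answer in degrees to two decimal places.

tan θ_B = n₂/n₁ = 2.147/1.312 = 1.6364.
So θ_B = arctan 1.6364 = 58.57°.

θ_B ≈ 58.57°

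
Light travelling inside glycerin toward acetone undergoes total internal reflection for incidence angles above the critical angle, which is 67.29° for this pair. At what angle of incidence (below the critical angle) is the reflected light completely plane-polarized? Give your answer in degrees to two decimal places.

θ_B ≈ 42.69°

sin θ_c = n₂/n₁, so n₂/n₁ = sin 67.29° = 0.9225.
Brewster: tan θ_B = n₂/n₁ = 0.9225.
θ_B = arctan(0.9225) = 42.69°.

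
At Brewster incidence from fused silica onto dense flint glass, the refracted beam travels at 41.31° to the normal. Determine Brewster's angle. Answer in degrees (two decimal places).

Since the reflected and refracted rays are at right angles at the polarizing angle, θ_B + θ_t = 90°.
So θ_B = 90° − θ_t = 90° − 41.31° = 48.69°.

θ_B ≈ 48.69°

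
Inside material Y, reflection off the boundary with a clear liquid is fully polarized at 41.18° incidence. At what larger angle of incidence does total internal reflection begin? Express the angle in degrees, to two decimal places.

tan θ_B = n₂/n₁ = tan 41.18° = 0.8748.
Total internal reflection: sin θ_c = n₂/n₁ = 0.8748.
θ_c = arcsin(0.8748) = 61.02°.

θ_c ≈ 61.02°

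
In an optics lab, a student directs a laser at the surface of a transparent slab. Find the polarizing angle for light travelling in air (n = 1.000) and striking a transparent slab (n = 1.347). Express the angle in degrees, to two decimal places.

Brewster's condition: tan θ_B = n₂/n₁ = 1.347/1.000 = 1.3470.
θ_B = arctan(1.3470) = 53.41°.

θ_B ≈ 53.41°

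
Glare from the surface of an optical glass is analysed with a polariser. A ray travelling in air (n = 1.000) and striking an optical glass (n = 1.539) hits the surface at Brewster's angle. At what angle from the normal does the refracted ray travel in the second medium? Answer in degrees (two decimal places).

θ_t ≈ 33.01°

θ_B = arctan(n₂/n₁) = arctan(1.539/1.000) = 56.99°.
At Brewster's angle the reflected and refracted rays are perpendicular, so θ_t = 90° − θ_B = 90° − 56.99° = 33.01°.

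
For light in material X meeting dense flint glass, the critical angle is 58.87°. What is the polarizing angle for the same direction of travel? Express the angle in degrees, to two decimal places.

θ_B ≈ 40.56°

n₂/n₁ = sin θ_c = sin 58.87° = 0.8560.
tan θ_B equals the same ratio, so θ_B = arctan(0.8560) = 40.56°.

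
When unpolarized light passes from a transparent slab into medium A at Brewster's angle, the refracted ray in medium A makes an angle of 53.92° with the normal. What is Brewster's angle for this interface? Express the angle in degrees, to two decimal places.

θ_B ≈ 36.08°

At Brewster's angle the reflected and refracted rays are perpendicular, so θ_B + θ_t = 90°.
θ_B = 90° − 53.92° = 36.08°.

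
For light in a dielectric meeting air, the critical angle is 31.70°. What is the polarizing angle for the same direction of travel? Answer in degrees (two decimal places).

θ_B ≈ 27.72°

n₂/n₁ = sin θ_c = sin 31.70° = 0.5255.
tan θ_B equals the same ratio, so θ_B = arctan(0.5255) = 27.72°.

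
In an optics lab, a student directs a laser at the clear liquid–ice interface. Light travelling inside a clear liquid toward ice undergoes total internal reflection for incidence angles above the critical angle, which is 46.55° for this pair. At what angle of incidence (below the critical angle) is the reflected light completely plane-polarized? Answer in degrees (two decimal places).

At the critical angle sin θ_c = n₂/n₁, giving n₂/n₁ = sin 46.55° = 0.7260.
Then tan θ_B = n₂/n₁ = 0.7260, so θ_B = arctan 0.7260 = 35.98°.

θ_B ≈ 35.98°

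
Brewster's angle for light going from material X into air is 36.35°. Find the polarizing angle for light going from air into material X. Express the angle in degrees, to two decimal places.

tan θ_B' = n₁/n₂ = 1/tan θ_B, so θ_B' = 90° − θ_B.
θ_B' = 90° − 36.35° = 53.65°.

θ_B' ≈ 53.65°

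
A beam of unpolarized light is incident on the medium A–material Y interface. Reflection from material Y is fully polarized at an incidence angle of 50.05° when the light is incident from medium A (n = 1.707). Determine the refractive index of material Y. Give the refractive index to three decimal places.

Brewster's law: tan θ_B = n₂/n₁ (light incident in medium A, refracted into material Y).
n₂ = n₁ tan θ_B = 1.707 × tan 50.05° = 2.038.

n ≈ 2.038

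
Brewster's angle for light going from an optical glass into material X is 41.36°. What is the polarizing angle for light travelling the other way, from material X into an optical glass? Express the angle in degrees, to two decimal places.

tan θ_B' = n₁/n₂ = 1/tan θ_B, so θ_B' = 90° − θ_B.
θ_B' = 90° − 41.36° = 48.64°.

θ_B' ≈ 48.64°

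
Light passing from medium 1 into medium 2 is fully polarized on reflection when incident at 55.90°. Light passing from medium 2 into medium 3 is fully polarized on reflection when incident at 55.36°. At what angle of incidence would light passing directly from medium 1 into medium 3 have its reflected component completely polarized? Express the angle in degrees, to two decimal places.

tan θ_B(1→2) = n₂/n₁ = tan 55.90° = 1.4770.
tan θ_B(2→3) = n₃/n₂ = tan 55.36° = 1.4474.
So n₃/n₁ = (n₂/n₁)(n₃/n₂) = 1.4770 × 1.4474 = 2.1378.
θ_B(1→3) = arctan(2.1378) = 64.93°.

θ_B ≈ 64.93°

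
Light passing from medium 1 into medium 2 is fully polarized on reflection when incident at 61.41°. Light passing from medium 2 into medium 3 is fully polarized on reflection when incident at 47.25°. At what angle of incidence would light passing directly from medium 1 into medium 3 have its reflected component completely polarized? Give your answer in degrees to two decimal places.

Each Brewster angle gives a ratio: n₂/n₁ = tan 61.41° = 1.8349, n₃/n₂ = tan 47.25° = 1.0818.
Multiplying, n₃/n₁ = 1.8349 × 1.0818 = 1.9850, and θ_B(1→3) = arctan 1.9850 = 63.26°.

θ_B ≈ 63.26°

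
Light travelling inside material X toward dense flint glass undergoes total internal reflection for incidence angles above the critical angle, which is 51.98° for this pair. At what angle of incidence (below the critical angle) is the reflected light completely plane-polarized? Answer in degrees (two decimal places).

θ_B ≈ 38.23°

n₂/n₁ = sin θ_c = sin 51.98° = 0.7878.
tan θ_B equals the same ratio, so θ_B = arctan(0.7878) = 38.23°.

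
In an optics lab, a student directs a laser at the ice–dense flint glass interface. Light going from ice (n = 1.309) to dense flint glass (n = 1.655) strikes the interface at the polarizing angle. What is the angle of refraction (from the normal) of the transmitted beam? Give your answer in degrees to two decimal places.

tan θ_B = n₂/n₁ = 1.655/1.309 = 1.2643, so θ_B = 51.66°.
The refracted ray is perpendicular to the reflected ray, so θ_t = 90° − θ_B = 38.34°.

θ_t ≈ 38.34°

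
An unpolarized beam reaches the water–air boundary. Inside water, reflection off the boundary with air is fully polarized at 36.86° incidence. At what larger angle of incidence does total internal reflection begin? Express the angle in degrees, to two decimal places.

tan θ_B = n₂/n₁ = tan 36.86° = 0.7497.
Total internal reflection: sin θ_c = n₂/n₁ = 0.7497.
θ_c = arcsin(0.7497) = 48.57°.

θ_c ≈ 48.57°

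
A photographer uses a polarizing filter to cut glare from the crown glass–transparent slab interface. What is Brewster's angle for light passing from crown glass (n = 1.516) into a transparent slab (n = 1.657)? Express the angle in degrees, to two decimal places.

θ_B ≈ 47.54°

Brewster's condition: tan θ_B = n₂/n₁ = 1.657/1.516 = 1.0930.
So θ_B = arctan 1.0930 = 47.54°.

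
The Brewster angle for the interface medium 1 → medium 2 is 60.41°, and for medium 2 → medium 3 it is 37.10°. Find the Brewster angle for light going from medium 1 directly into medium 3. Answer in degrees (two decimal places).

Each Brewster angle gives a ratio: n₂/n₁ = tan 60.41° = 1.7610, n₃/n₂ = tan 37.10° = 0.7563.
Multiplying, n₃/n₁ = 1.7610 × 0.7563 = 1.3319, and θ_B(1→3) = arctan 1.3319 = 53.10°.

θ_B ≈ 53.10°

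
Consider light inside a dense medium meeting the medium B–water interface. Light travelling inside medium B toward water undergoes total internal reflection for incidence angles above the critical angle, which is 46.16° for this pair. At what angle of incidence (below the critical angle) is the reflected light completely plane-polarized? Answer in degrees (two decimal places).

θ_B ≈ 35.80°

sin θ_c = n₂/n₁, so n₂/n₁ = sin 46.16° = 0.7213.
Brewster: tan θ_B = n₂/n₁ = 0.7213.
θ_B = arctan(0.7213) = 35.80°.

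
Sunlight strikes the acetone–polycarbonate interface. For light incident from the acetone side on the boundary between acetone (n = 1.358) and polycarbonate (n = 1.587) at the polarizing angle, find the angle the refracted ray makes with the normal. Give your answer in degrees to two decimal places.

tan θ_B = n₂/n₁ = 1.587/1.358 = 1.1686, so θ_B = 49.45°.
At Brewster's angle the reflected and refracted rays are perpendicular, so θ_t = 90° − θ_B = 90° − 49.45° = 40.55°.

θ_t ≈ 40.55°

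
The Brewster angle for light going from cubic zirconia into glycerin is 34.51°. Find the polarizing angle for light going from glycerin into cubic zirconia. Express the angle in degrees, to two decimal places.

θ_B' ≈ 55.49°

tan θ_B' = n₁/n₂ = 1/tan θ_B, so θ_B' = 90° − θ_B.
θ_B' = 90° − 34.51° = 55.49°.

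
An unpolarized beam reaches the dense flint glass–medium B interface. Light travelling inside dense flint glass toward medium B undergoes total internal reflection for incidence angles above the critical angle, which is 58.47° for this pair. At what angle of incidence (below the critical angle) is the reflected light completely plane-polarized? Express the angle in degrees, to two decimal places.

θ_B ≈ 40.44°

At the critical angle sin θ_c = n₂/n₁, giving n₂/n₁ = sin 58.47° = 0.8524.
Then tan θ_B = n₂/n₁ = 0.8524, so θ_B = arctan 0.8524 = 40.44°.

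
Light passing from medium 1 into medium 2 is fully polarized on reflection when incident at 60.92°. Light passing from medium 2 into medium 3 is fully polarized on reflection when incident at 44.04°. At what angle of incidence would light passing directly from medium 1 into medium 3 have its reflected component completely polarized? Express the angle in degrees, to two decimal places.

Each Brewster angle gives a ratio: n₂/n₁ = tan 60.92° = 1.7981, n₃/n₂ = tan 44.04° = 0.9670.
n₃/n₁ = 1.7389. Then tan θ_B(1→3) = n₃/n₁, so θ_B(1→3) = arctan(1.7389) = 60.10°.

θ_B ≈ 60.10°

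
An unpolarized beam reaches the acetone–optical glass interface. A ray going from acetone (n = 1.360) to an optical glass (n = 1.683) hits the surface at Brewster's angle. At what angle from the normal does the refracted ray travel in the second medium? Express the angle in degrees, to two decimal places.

tan θ_B = n₂/n₁ = 1.683/1.360 = 1.2375, so θ_B = 51.06°.
At Brewster's angle the reflected and refracted rays are perpendicular, so θ_t = 90° − θ_B = 90° − 51.06° = 38.94°.

θ_t ≈ 38.94°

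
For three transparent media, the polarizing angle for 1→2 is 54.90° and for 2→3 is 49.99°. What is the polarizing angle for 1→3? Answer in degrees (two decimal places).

θ_B ≈ 59.46°

n₂/n₁ = tan 54.90° = 1.4229 and n₃/n₂ = tan 49.99° = 1.1913.
Multiplying, n₃/n₁ = 1.4229 × 1.1913 = 1.6951, and θ_B(1→3) = arctan 1.6951 = 59.46°.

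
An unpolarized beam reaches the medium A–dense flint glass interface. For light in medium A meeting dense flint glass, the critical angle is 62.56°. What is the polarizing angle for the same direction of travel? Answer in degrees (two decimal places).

θ_B ≈ 41.59°

At the critical angle sin θ_c = n₂/n₁, giving n₂/n₁ = sin 62.56° = 0.8875.
Then tan θ_B = n₂/n₁ = 0.8875, so θ_B = arctan 0.8875 = 41.59°.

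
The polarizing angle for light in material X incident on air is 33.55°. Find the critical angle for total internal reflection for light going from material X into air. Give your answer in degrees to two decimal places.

θ_c ≈ 41.54°

n₂/n₁ = tan 33.55° = 0.6631; the critical angle satisfies sin θ_c = n₂/n₁.
θ_c = arcsin(0.6631) = 41.54°.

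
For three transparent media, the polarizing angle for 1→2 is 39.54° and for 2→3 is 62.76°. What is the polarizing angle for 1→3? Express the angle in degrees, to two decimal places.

Each Brewster angle gives a ratio: n₂/n₁ = tan 39.54° = 0.8255, n₃/n₂ = tan 62.76° = 1.9425.
Multiplying, n₃/n₁ = 0.8255 × 1.9425 = 1.6035, and θ_B(1→3) = arctan 1.6035 = 58.05°.

θ_B ≈ 58.05°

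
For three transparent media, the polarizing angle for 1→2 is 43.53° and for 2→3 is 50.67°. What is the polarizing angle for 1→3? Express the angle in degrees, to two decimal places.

θ_B ≈ 49.22°

n₂/n₁ = tan 43.53° = 0.9500 and n₃/n₂ = tan 50.67° = 1.2205.
So n₃/n₁ = (n₂/n₁)(n₃/n₂) = 0.9500 × 1.2205 = 1.1594.
θ_B(1→3) = arctan(1.1594) = 49.22°.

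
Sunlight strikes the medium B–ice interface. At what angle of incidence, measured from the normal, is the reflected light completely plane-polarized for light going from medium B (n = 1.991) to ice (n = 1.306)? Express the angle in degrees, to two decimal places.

Brewster's condition: tan θ_B = n₂/n₁ = 1.306/1.991 = 0.6560. Taking the arctangent, θ_B = 33.26°.

θ_B ≈ 33.26°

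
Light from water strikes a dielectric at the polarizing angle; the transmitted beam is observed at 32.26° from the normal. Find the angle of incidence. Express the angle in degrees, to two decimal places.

θ_B ≈ 57.74°

Brewster's condition makes the reflected and refracted beams perpendicular: θ_B + θ_t = 90°.
So θ_B = 90° − θ_t = 90° − 32.26° = 57.74°.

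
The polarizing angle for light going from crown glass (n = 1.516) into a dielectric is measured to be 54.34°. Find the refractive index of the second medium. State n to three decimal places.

n ≈ 2.113

Brewster's law: tan θ_B = n₂/n₁ (light incident in crown glass, refracted into a dielectric).
n₂ = n₁ tan θ_B = 1.516 × tan 54.34° = 2.113.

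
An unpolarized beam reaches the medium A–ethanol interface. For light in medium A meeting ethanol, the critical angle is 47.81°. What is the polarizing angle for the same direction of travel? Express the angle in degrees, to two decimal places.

n₂/n₁ = sin θ_c = sin 47.81° = 0.7409.
tan θ_B equals the same ratio, so θ_B = arctan(0.7409) = 36.54°.

θ_B ≈ 36.54°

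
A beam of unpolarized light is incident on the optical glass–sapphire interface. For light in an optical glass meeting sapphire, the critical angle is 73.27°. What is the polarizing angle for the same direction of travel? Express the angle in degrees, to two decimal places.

sin θ_c = n₂/n₁, so n₂/n₁ = sin 73.27° = 0.9577.
Brewster: tan θ_B = n₂/n₁ = 0.9577.
θ_B = arctan(0.9577) = 43.76°.

θ_B ≈ 43.76°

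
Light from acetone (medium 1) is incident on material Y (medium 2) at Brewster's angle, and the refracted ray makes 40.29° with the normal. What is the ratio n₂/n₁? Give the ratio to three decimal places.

At Brewster incidence θ_B = 90° − θ_t = 90° − 40.29° = 49.71°.
tan θ_B = n₂/n₁, so n₂/n₁ = tan 49.71° = 1.180.

n₂/n₁ ≈ 1.180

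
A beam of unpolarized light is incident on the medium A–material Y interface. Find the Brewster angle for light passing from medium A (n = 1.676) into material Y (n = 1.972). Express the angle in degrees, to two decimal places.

θ_B ≈ 49.64°

Here n₂/n₁ = 1.972/1.676 = 1.1766, and Brewster's law gives tan θ_B = n₂/n₁. Taking the arctangent, θ_B = 49.64°.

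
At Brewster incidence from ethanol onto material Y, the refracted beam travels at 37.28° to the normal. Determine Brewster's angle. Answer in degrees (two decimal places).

Brewster's condition makes the reflected and refracted beams perpendicular: θ_B + θ_t = 90°.
θ_B = 90° − 37.28° = 52.72°.

θ_B ≈ 52.72°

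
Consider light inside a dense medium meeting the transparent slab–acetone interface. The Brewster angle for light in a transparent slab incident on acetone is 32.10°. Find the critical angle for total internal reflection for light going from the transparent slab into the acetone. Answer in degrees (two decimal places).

θ_c ≈ 38.85°

n₂/n₁ = tan 32.10° = 0.6273; the critical angle satisfies sin θ_c = n₂/n₁.
θ_c = arcsin(0.6273) = 38.85°.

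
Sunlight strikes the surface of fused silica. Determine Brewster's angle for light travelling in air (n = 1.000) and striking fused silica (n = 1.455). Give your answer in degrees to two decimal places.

θ_B ≈ 55.50°

Here n₂/n₁ = 1.455/1.000 = 1.4550, and Brewster's law gives tan θ_B = n₂/n₁. Taking the arctangent, θ_B = 55.50°.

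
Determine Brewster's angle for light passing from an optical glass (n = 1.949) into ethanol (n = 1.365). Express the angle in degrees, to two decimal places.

θ_B ≈ 35.01°

Brewster's condition: tan θ_B = n₂/n₁ = 1.365/1.949 = 0.7004. Taking the arctangent, θ_B = 35.01°.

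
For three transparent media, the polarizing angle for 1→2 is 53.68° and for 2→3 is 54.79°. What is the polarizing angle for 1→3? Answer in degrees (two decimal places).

θ_B ≈ 62.58°

Each Brewster angle gives a ratio: n₂/n₁ = tan 53.68° = 1.3603, n₃/n₂ = tan 54.79° = 1.4171.
Multiplying, n₃/n₁ = 1.3603 × 1.4171 = 1.9277, and θ_B(1→3) = arctan 1.9277 = 62.58°.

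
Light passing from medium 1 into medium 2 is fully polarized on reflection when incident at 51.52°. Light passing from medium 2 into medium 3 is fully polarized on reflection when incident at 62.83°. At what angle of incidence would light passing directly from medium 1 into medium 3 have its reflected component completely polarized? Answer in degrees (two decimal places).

θ_B ≈ 67.81°

Each Brewster angle gives a ratio: n₂/n₁ = tan 51.52° = 1.2581, n₃/n₂ = tan 62.83° = 1.9483.
n₃/n₁ = 2.4511. Then tan θ_B(1→3) = n₃/n₁, so θ_B(1→3) = arctan(2.4511) = 67.81°.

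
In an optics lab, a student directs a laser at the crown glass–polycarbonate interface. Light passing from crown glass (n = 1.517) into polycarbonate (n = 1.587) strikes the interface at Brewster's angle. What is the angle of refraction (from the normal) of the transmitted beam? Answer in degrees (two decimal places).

First find Brewster's angle: tan θ_B = 1.587/1.517 = 1.0461, giving θ_B = 46.29°.
The refracted ray is perpendicular to the reflected ray, so θ_t = 90° − θ_B = 43.71°.

θ_t ≈ 43.71°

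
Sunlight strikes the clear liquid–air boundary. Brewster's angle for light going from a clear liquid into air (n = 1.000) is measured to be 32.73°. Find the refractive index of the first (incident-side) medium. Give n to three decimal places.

Brewster's law: tan θ_B = n₂/n₁ (light incident in a clear liquid, refracted into air).
n₁ = n₂ / tan θ_B = 1.000 / tan 32.73° = 1.556.

n ≈ 1.556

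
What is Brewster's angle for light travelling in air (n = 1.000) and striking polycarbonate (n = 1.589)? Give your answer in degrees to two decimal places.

θ_B ≈ 57.82°

tan θ_B = n₂/n₁ = 1.589/1.000 = 1.5890.
θ_B = arctan(1.5890) = 57.82°.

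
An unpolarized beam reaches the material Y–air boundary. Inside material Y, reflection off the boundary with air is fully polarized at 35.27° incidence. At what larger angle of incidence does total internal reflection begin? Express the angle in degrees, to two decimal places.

n₂/n₁ = tan 35.27° = 0.7073; the critical angle satisfies sin θ_c = n₂/n₁.
θ_c = arcsin(0.7073) = 45.01°.

θ_c ≈ 45.01°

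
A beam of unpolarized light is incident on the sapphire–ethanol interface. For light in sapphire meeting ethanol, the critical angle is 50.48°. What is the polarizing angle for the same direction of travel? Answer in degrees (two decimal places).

At the critical angle sin θ_c = n₂/n₁, giving n₂/n₁ = sin 50.48° = 0.7714.
Then tan θ_B = n₂/n₁ = 0.7714, so θ_B = arctan 0.7714 = 37.65°.

θ_B ≈ 37.65°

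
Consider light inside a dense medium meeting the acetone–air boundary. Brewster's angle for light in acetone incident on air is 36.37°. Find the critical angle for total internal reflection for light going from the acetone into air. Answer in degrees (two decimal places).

θ_c ≈ 47.43°

From Brewster, n₂/n₁ = tan θ_B = tan 36.37° = 0.7365.
Then sin θ_c = n₂/n₁ = 0.7365, so θ_c = arcsin 0.7365 = 47.43°.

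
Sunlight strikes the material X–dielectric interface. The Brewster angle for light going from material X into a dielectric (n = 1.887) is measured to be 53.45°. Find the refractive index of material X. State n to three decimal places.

At the Brewster angle, tan θ_B = n₂/n₁ with n₁ on the incident side (material X) and n₂ on the transmitted side (a dielectric).
n₁ = n₂ / tan θ_B = 1.887 / tan 53.45° = 1.399.

n ≈ 1.399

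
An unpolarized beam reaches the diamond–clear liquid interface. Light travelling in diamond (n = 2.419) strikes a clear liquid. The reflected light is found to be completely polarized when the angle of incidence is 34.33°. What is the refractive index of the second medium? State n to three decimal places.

n ≈ 1.652

Brewster's law: tan θ_B = n₂/n₁ (light incident in diamond, refracted into a clear liquid).
n₂ = n₁ tan θ_B = 2.419 × tan 34.33° = 1.652.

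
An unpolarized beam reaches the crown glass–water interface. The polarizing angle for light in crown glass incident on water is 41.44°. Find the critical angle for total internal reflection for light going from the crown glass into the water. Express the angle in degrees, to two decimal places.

θ_c ≈ 61.99°

tan θ_B = n₂/n₁ = tan 41.44° = 0.8829.
Total internal reflection: sin θ_c = n₂/n₁ = 0.8829.
θ_c = arcsin(0.8829) = 61.99°.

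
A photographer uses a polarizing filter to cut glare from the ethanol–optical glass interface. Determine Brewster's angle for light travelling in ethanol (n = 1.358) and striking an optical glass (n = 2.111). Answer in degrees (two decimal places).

θ_B ≈ 57.25°

Brewster's condition: tan θ_B = n₂/n₁ = 2.111/1.358 = 1.5545. Taking the arctangent, θ_B = 57.25°.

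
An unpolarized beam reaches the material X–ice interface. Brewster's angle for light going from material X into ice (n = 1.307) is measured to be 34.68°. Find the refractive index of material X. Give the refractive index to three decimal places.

At Brewster's angle, tan θ_B = n₂/n₁ with n₁ on the incident side (material X) and n₂ on the transmitted side (ice).
n₁ = n₂ / tan θ_B = 1.307 / tan 34.68° = 1.889.

n ≈ 1.889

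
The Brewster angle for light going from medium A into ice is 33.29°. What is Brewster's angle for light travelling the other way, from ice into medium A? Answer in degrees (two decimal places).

θ_B' ≈ 56.71°

tan θ_B' = n₁/n₂ = 1/tan θ_B, so θ_B' = 90° − θ_B.
θ_B' = 90° − 33.29° = 56.71°.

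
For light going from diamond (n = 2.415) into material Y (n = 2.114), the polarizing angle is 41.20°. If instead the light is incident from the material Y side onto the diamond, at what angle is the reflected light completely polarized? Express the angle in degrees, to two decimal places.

θ_B' ≈ 48.80°

The two Brewster angles are complementary: θ_B' = 90° − θ_B = 90° − 41.20° = 48.80°.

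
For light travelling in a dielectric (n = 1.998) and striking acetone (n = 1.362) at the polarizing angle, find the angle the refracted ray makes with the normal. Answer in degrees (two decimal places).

θ_B = arctan(n₂/n₁) = arctan(1.362/1.998) = 34.28°.
At Brewster's angle the reflected and refracted rays are perpendicular, so θ_t = 90° − θ_B = 90° − 34.28° = 55.72°.

θ_t ≈ 55.72°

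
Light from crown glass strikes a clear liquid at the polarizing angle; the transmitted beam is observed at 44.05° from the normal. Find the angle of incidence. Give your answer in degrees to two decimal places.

θ_B ≈ 45.95°

Brewster's condition makes the reflected and refracted beams perpendicular: θ_B + θ_t = 90°.
θ_B = 90° − 44.05° = 45.95°.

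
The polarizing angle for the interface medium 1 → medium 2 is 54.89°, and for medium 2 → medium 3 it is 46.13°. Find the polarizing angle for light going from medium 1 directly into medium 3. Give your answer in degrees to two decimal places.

θ_B ≈ 55.95°

n₂/n₁ = tan 54.89° = 1.4223 and n₃/n₂ = tan 46.13° = 1.0402.
Multiplying, n₃/n₁ = 1.4223 × 1.0402 = 1.4796, and θ_B(1→3) = arctan 1.4796 = 55.95°.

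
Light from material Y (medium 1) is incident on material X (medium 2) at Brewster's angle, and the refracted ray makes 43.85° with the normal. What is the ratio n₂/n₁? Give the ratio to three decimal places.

n₂/n₁ ≈ 1.041

At Brewster incidence θ_B = 90° − θ_t = 90° − 43.85° = 46.15°.
Then n₂/n₁ = tan θ_B = tan 46.15° = 1.041.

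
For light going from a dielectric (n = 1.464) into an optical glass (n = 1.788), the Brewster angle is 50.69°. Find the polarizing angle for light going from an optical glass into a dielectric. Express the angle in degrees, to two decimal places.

The two Brewster angles are complementary: θ_B' = 90° − θ_B = 90° − 50.69° = 39.31°.

θ_B' ≈ 39.31°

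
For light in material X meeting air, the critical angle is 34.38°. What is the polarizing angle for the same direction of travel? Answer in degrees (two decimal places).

θ_B ≈ 29.45°

n₂/n₁ = sin θ_c = sin 34.38° = 0.5647.
tan θ_B equals the same ratio, so θ_B = arctan(0.5647) = 29.45°.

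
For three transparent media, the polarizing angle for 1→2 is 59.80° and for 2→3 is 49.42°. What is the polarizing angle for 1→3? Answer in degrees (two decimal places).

θ_B ≈ 63.50°

Each Brewster angle gives a ratio: n₂/n₁ = tan 59.80° = 1.7182, n₃/n₂ = tan 49.42° = 1.1675.
So n₃/n₁ = (n₂/n₁)(n₃/n₂) = 1.7182 × 1.1675 = 2.0060.
θ_B(1→3) = arctan(2.0060) = 63.50°.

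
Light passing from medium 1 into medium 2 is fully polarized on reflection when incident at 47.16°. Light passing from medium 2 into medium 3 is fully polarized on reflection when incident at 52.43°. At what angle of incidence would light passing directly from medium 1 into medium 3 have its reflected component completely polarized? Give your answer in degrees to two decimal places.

Each Brewster angle gives a ratio: n₂/n₁ = tan 47.16° = 1.0784, n₃/n₂ = tan 52.43° = 1.2999.
Multiplying, n₃/n₁ = 1.0784 × 1.2999 = 1.4018, and θ_B(1→3) = arctan 1.4018 = 54.50°.

θ_B ≈ 54.50°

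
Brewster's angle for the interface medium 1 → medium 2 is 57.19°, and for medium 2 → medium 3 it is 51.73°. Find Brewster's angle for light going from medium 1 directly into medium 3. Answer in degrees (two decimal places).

θ_B ≈ 63.04°

Each Brewster angle gives a ratio: n₂/n₁ = tan 57.19° = 1.5511, n₃/n₂ = tan 51.73° = 1.2676.
So n₃/n₁ = (n₂/n₁)(n₃/n₂) = 1.5511 × 1.2676 = 1.9662.
θ_B(1→3) = arctan(1.9662) = 63.04°.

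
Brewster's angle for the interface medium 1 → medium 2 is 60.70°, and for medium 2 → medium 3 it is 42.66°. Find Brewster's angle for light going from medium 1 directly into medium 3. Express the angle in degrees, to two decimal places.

n₂/n₁ = tan 60.70° = 1.7820 and n₃/n₂ = tan 42.66° = 0.9215.
n₃/n₁ = 1.6421. Then tan θ_B(1→3) = n₃/n₁, so θ_B(1→3) = arctan(1.6421) = 58.66°.

θ_B ≈ 58.66°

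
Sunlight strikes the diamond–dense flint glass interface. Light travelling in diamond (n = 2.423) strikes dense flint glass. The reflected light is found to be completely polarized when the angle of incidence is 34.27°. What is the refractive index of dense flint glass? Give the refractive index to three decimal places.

At Brewster's angle, tan θ_B = n₂/n₁ with n₁ on the incident side (diamond) and n₂ on the transmitted side (dense flint glass).
n₂ = n₁ tan θ_B = 2.423 × tan 34.27° = 1.651.

n ≈ 1.651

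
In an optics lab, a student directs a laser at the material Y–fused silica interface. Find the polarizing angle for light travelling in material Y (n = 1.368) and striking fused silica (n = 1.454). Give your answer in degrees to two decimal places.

θ_B ≈ 46.75°

Brewster's condition: tan θ_B = n₂/n₁ = 1.454/1.368 = 1.0629. Taking the arctangent, θ_B = 46.75°.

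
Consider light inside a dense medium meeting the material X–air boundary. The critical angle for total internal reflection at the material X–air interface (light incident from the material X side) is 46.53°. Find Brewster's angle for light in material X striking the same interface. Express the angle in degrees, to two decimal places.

θ_B ≈ 35.97°

At the critical angle sin θ_c = n₂/n₁, giving n₂/n₁ = sin 46.53° = 0.7257.
Then tan θ_B = n₂/n₁ = 0.7257, so θ_B = arctan 0.7257 = 35.97°.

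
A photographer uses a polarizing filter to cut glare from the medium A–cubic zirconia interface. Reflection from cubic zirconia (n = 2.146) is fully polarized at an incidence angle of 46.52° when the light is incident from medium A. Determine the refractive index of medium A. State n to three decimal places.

n ≈ 2.035

Brewster's law: tan θ_B = n₂/n₁ (light incident in medium A, refracted into cubic zirconia).
n₁ = n₂ / tan θ_B = 2.146 / tan 46.52° = 2.035.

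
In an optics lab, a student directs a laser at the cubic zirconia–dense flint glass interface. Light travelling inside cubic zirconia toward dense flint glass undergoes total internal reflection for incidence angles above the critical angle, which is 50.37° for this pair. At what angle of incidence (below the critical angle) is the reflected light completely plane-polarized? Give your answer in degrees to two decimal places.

θ_B ≈ 37.60°

sin θ_c = n₂/n₁, so n₂/n₁ = sin 50.37° = 0.7702.
Brewster: tan θ_B = n₂/n₁ = 0.7702.
θ_B = arctan(0.7702) = 37.60°.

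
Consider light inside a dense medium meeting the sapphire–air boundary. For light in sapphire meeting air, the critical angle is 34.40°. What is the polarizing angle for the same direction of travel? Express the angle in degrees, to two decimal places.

At the critical angle sin θ_c = n₂/n₁, giving n₂/n₁ = sin 34.40° = 0.5650.
Then tan θ_B = n₂/n₁ = 0.5650, so θ_B = arctan 0.5650 = 29.47°.

θ_B ≈ 29.47°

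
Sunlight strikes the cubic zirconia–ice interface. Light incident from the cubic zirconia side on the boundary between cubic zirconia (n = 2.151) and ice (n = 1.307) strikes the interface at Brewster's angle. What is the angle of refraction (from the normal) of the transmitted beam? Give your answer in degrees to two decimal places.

First find Brewster's angle: tan θ_B = 1.307/2.151 = 0.6076, giving θ_B = 31.28°.
At Brewster's angle the reflected and refracted rays are perpendicular, so θ_t = 90° − θ_B = 90° − 31.28° = 58.72°.

θ_t ≈ 58.72°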